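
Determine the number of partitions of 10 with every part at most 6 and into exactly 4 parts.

8

Listing the qualifying partitions of 10:
6, 2, 1, 1
5, 3, 1, 1
5, 2, 2, 1
4, 4, 1, 1
4, 3, 2, 1
4, 2, 2, 2
3, 3, 3, 1
3, 3, 2, 2
Counting gives 8.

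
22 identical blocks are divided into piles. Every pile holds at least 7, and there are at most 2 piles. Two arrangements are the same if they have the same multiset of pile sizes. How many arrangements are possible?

The partitions of 22 that satisfy the conditions:
22
15+7
14+8
13+9
12+10
11+11

6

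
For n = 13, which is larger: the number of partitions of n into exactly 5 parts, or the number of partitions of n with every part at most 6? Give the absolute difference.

Partitions of 13 into exactly 5 parts: 18.
Partitions of 13 with every part at most 6: 71.
|18 − 71| = 53.

53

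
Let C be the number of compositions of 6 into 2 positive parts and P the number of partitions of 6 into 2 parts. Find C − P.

2

Ordered (compositions into 2 parts): C(5,1) = 5.
Unordered (partitions into 2 parts): 3.
Difference: 5 − 3 = 2.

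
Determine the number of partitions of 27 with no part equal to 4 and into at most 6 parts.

520

A full systematic count gives 520.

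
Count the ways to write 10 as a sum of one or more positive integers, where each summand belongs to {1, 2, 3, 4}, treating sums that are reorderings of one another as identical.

23

Enumerating:
2 + 4 + 4
1 + 1 + 4 + 4
3 + 3 + 4
1 + 2 + 3 + 4
1 + 1 + 1 + 3 + 4
2 + 2 + 2 + 4
1 + 1 + 2 + 2 + 4
1 + 1 + 1 + 1 + 2 + 4
1 + 1 + 1 + 1 + 1 + 1 + 4
1 + 3 + 3 + 3
2 + 2 + 3 + 3
1 + 1 + 2 + 3 + 3
1 + 1 + 1 + 1 + 3 + 3
1 + 2 + 2 + 2 + 3
1 + 1 + 1 + 2 + 2 + 3
1 + 1 + 1 + 1 + 1 + 2 + 3
1 + 1 + 1 + 1 + 1 + 1 + 1 + 3
2 + 2 + 2 + 2 + 2
1 + 1 + 2 + 2 + 2 + 2
1 + 1 + 1 + 1 + 2 + 2 + 2
1 + 1 + 1 + 1 + 1 + 1 + 2 + 2
1 + 1 + 1 + 1 + 1 + 1 + 1 + 1 + 2
1 + 1 + 1 + 1 + 1 + 1 + 1 + 1 + 1 + 1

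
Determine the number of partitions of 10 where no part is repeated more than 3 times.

There are too many to list fully; the first 12 (by largest part) are:
10
9+1
8+2
8+1+1
7+3
7+2+1
7+1+1+1
6+4
6+3+1
6+2+2
6+2+1+1
5+5
…and 17 more, for 29 total.

29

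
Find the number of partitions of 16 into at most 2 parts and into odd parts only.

4

The partitions of 16 that satisfy the conditions:
1 + 15
3 + 13
5 + 11
7 + 9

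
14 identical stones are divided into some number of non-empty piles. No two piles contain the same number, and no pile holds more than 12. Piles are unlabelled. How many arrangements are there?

20

The partitions of 14 that satisfy the conditions:
12, 2
11, 3
11, 2, 1
10, 4
10, 3, 1
9, 5
9, 4, 1
9, 3, 2
8, 6
8, 5, 1
8, 4, 2
8, 3, 2, 1
7, 6, 1
7, 5, 2
7, 4, 3
7, 4, 2, 1
6, 5, 3
6, 5, 2, 1
6, 4, 3, 1
5, 4, 3, 2
That's 20 in total.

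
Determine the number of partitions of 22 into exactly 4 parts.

84

Counting exhaustively, 84 partitions satisfy the conditions.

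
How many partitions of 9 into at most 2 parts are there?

5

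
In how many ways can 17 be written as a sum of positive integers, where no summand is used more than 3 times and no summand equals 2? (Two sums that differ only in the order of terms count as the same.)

72

Direct enumeration gives 72 partitions.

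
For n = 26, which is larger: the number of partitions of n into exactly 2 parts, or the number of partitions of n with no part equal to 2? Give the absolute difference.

Partitions of 26 into exactly 2 parts: 13.
Partitions of 26 with no part equal to 2: 861.
|13 − 861| = 848.

848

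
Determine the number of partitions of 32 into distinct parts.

390

Counting exhaustively, 390 partitions satisfy the conditions.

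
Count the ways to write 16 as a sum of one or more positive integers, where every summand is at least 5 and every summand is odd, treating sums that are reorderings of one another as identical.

The partitions of 16 that satisfy the conditions:
11 + 5
9 + 7
Counting gives 2.

2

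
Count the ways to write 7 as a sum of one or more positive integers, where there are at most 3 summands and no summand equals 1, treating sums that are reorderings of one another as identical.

4

Enumerating:
7
5+2
4+3
3+2+2
That's 4 in total.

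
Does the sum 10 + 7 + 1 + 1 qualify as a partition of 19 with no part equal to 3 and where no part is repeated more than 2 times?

Yes

The parts sum to 19, and the condition 'no summand equals 3' holds; the condition 'no summand is used more than 2 times' holds.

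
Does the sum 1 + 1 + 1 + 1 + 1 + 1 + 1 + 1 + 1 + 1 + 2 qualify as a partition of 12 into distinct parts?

The parts sum to 12, and the condition 'all summands are distinct' is violated.

No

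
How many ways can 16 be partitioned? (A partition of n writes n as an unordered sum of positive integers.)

231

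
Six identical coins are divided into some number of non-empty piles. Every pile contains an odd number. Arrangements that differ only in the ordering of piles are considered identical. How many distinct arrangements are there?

Enumerating:
5 + 1
3 + 3
3 + 1 + 1 + 1
1 + 1 + 1 + 1 + 1 + 1

4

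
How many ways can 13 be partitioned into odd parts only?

18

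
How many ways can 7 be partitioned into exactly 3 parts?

4

Listing the qualifying partitions of 7:
5+1+1
4+2+1
3+3+1
3+2+2
That's 4 in total.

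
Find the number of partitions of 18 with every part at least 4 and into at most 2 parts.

7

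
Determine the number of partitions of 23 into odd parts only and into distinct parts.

9

They are:
23
19+3+1
17+5+1
15+7+1
15+5+3
13+9+1
13+7+3
11+9+3
11+7+5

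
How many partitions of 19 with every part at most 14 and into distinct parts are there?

47

A partial list (first 12 by largest part):
14, 5
14, 4, 1
14, 3, 2
13, 6
13, 5, 1
13, 4, 2
13, 3, 2, 1
12, 7
12, 6, 1
12, 5, 2
12, 4, 3
12, 4, 2, 1
…and 35 more, for 47 total.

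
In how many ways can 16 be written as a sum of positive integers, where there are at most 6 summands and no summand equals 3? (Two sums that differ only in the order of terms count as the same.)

79

A full systematic count gives 79.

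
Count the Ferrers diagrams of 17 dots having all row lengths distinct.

38

There are too many to list fully; the first 12 (by largest part) are:
17
16 + 1
15 + 2
14 + 3
14 + 2 + 1
13 + 4
13 + 3 + 1
12 + 5
12 + 4 + 1
12 + 3 + 2
11 + 6
11 + 5 + 1
…and 26 more, for 38 total.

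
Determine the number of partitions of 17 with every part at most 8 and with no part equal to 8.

201

There are 201 such partitions.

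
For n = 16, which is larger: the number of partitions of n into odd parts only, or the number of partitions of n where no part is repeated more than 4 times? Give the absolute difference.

132

Partitions of 16 into odd parts only: 32.
Partitions of 16 where no part is repeated more than 4 times: 164.
|32 − 164| = 132.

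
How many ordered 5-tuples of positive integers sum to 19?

Equivalently, choose which 4 of the 18 gaps become plus signs: C(18,4) = 3060.

3060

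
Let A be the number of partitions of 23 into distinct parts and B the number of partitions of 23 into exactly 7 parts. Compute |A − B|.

60

Partitions of 23 into distinct parts: 104.
Partitions of 23 into exactly 7 parts: 164.
|104 − 164| = 60.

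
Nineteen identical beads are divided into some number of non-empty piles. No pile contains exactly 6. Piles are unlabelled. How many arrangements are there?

389

Enumerating by decreasing first part gives 389 partitions in all.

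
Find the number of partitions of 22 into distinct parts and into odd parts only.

Enumerating:
21+1
19+3
17+5
15+7
13+9
13+5+3+1
11+7+3+1
9+7+5+1
Counting gives 8.

8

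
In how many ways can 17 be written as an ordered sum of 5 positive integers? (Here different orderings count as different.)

1820

By stars and bars with positive parts, the count is C(16,4) = 1820.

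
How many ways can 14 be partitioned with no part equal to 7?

120

Systematic enumeration (by largest part, then next-largest, …) yields 120.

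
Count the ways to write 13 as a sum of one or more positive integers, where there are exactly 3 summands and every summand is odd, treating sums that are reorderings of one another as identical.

They are:
1+1+11
1+3+9
1+5+7
3+3+7
3+5+5

5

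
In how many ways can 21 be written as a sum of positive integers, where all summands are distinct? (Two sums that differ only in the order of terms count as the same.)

76

Enumerating by decreasing first part gives 76 partitions in all.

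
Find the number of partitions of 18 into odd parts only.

There are too many to list fully; the first 12 (by largest part) are:
1,17
3,15
1,1,1,15
5,13
1,1,3,13
1,1,1,1,1,13
7,11
1,1,5,11
1,3,3,11
1,1,1,1,3,11
1,1,1,1,1,1,1,11
9,9
…and 34 more, for 46 total.

46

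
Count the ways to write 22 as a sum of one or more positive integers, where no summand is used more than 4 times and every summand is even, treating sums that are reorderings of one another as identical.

44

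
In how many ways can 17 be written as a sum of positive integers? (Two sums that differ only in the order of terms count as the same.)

297

Systematic enumeration (by largest part, then next-largest, …) yields 297.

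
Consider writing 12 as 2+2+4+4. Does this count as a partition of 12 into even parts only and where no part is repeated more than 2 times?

Yes

The parts sum to 12, and the condition 'every summand is even' holds; the condition 'no summand is used more than 2 times' holds.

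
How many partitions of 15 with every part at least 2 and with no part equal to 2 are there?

17

Enumerating:
15
12+3
11+4
10+5
9+6
9+3+3
8+7
8+4+3
7+5+3
7+4+4
6+6+3
6+5+4
6+3+3+3
5+5+5
5+4+3+3
4+4+4+3
3+3+3+3+3
Counting gives 17.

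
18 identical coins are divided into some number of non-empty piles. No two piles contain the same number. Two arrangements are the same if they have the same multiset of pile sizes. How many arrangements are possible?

A partial list (first 12 by largest part):
18
17, 1
16, 2
15, 3
15, 2, 1
14, 4
14, 3, 1
13, 5
13, 4, 1
13, 3, 2
12, 6
12, 5, 1
…and 34 more, for 46 total.

46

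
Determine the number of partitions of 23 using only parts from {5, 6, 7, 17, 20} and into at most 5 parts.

They are:
17+6
7+6+5+5
6+6+6+5
Counting gives 3.

3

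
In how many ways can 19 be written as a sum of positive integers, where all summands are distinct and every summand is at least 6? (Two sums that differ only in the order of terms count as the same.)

They are:
19
13,6
12,7
11,8
10,9

5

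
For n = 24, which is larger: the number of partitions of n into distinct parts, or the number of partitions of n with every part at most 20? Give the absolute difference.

1446

Partitions of 24 into distinct parts: 122.
Partitions of 24 with every part at most 20: 1568.
|122 − 1568| = 1446.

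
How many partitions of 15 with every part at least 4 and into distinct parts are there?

They are:
15
11 + 4
10 + 5
9 + 6
8 + 7
6 + 5 + 4

6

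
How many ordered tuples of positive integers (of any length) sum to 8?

128

There are 7 gaps and each independently is a cut or not, giving 2^7 = 128.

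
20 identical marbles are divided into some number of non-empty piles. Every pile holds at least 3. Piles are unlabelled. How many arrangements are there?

49

A partial list (first 12 by largest part):
20
17, 3
16, 4
15, 5
14, 6
14, 3, 3
13, 7
13, 4, 3
12, 8
12, 5, 3
12, 4, 4
11, 9
…and 37 more, for 49 total.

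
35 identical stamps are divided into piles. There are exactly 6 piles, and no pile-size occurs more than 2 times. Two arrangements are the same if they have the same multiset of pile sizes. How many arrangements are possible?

There are 712 such partitions.

712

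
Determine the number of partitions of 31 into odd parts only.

A full systematic count gives 340.

340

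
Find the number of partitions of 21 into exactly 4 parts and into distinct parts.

There are too many to list fully; the first 12 (by largest part) are:
15+3+2+1
14+4+2+1
13+5+2+1
13+4+3+1
12+6+2+1
12+5+3+1
12+4+3+2
11+7+2+1
11+6+3+1
11+5+4+1
11+5+3+2
10+8+2+1
…and 15 more, for 27 total.

27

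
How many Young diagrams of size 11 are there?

There are too many to list fully; the first 12 (by largest part) are:
11
10, 1
9, 2
9, 1, 1
8, 3
8, 2, 1
8, 1, 1, 1
7, 4
7, 3, 1
7, 2, 2
7, 2, 1, 1
7, 1, 1, 1, 1
…and 44 more, for 56 total.

56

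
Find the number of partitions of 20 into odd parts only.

64

There are too many to list fully; the first 12 (by largest part) are:
19+1
17+3
17+1+1+1
15+5
15+3+1+1
15+1+1+1+1+1
13+7
13+5+1+1
13+3+3+1
13+3+1+1+1+1
13+1+1+1+1+1+1+1
11+9
…and 52 more, for 64 total.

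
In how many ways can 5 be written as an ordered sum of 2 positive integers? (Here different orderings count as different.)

4

Equivalently, choose which 1 of the 4 gaps become plus signs: C(4,1) = 4.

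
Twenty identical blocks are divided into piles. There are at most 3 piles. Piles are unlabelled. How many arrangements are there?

A partial list (first 12 by largest part):
20
1,19
2,18
1,1,18
3,17
1,2,17
4,16
1,3,16
2,2,16
5,15
1,4,15
2,3,15
…and 32 more, for 44 total.

44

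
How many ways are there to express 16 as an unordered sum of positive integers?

231

Enumerating by decreasing first part gives 231 partitions in all.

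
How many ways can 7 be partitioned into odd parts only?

5

They are:
7
1, 1, 5
1, 3, 3
1, 1, 1, 1, 3
1, 1, 1, 1, 1, 1, 1
Counting gives 5.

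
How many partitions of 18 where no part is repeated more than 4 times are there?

262

Counting exhaustively, 262 partitions satisfy the conditions.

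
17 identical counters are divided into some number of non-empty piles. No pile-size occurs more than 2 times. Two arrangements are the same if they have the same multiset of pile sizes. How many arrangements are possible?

Systematic enumeration (by largest part, then next-largest, …) yields 108.

108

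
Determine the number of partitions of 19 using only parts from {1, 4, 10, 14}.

10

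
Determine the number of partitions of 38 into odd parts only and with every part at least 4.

31

A partial list (first 12 by largest part):
33+5
31+7
29+9
27+11
25+13
23+15
23+5+5+5
21+17
21+7+5+5
19+19
19+9+5+5
19+7+7+5
…and 19 more, for 31 total.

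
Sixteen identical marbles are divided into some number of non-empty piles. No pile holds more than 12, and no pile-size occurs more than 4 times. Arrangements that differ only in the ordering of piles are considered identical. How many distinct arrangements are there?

157

A full systematic count gives 157.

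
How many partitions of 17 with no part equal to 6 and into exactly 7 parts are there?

There are too many to list fully; the first 12 (by largest part) are:
11, 1, 1, 1, 1, 1, 1
10, 2, 1, 1, 1, 1, 1
9, 3, 1, 1, 1, 1, 1
9, 2, 2, 1, 1, 1, 1
8, 4, 1, 1, 1, 1, 1
8, 3, 2, 1, 1, 1, 1
8, 2, 2, 2, 1, 1, 1
7, 5, 1, 1, 1, 1, 1
7, 4, 2, 1, 1, 1, 1
7, 3, 3, 1, 1, 1, 1
7, 3, 2, 2, 1, 1, 1
7, 2, 2, 2, 2, 1, 1
…and 19 more, for 31 total.

31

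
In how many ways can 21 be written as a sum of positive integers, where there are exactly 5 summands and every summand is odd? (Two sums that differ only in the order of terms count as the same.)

18

Listing the qualifying partitions of 21:
17, 1, 1, 1, 1
15, 3, 1, 1, 1
13, 5, 1, 1, 1
13, 3, 3, 1, 1
11, 7, 1, 1, 1
11, 5, 3, 1, 1
11, 3, 3, 3, 1
9, 9, 1, 1, 1
9, 7, 3, 1, 1
9, 5, 5, 1, 1
9, 5, 3, 3, 1
9, 3, 3, 3, 3
7, 7, 5, 1, 1
7, 7, 3, 3, 1
7, 5, 5, 3, 1
7, 5, 3, 3, 3
5, 5, 5, 5, 1
5, 5, 5, 3, 3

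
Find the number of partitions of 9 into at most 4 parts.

Listing the qualifying partitions of 9:
9
8 + 1
7 + 2
7 + 1 + 1
6 + 3
6 + 2 + 1
6 + 1 + 1 + 1
5 + 4
5 + 3 + 1
5 + 2 + 2
5 + 2 + 1 + 1
4 + 4 + 1
4 + 3 + 2
4 + 3 + 1 + 1
4 + 2 + 2 + 1
3 + 3 + 3
3 + 3 + 2 + 1
3 + 2 + 2 + 2
Counting gives 18.

18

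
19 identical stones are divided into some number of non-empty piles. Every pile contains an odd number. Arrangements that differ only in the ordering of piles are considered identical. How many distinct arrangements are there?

A partial list (first 12 by largest part):
19
17 + 1 + 1
15 + 3 + 1
15 + 1 + 1 + 1 + 1
13 + 5 + 1
13 + 3 + 3
13 + 3 + 1 + 1 + 1
13 + 1 + 1 + 1 + 1 + 1 + 1
11 + 7 + 1
11 + 5 + 3
11 + 5 + 1 + 1 + 1
11 + 3 + 3 + 1 + 1
…and 42 more, for 54 total.

54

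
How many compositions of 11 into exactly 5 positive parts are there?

By stars and bars with positive parts, the count is C(10,4) = 210.

210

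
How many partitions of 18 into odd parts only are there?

A partial list (first 12 by largest part):
1, 17
3, 15
1, 1, 1, 15
5, 13
1, 1, 3, 13
1, 1, 1, 1, 1, 13
7, 11
1, 1, 5, 11
1, 3, 3, 11
1, 1, 1, 1, 3, 11
1, 1, 1, 1, 1, 1, 1, 11
9, 9
…and 34 more, for 46 total.

46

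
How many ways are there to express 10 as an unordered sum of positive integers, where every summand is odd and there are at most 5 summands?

The partitions of 10 that satisfy the conditions:
9+1
7+3
7+1+1+1
5+5
5+3+1+1
3+3+3+1
That's 6 in total.

6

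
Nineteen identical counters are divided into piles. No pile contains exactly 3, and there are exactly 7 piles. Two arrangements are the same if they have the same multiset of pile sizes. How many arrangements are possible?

There are too many to list fully; the first 12 (by largest part) are:
13,1,1,1,1,1,1
12,2,1,1,1,1,1
11,2,2,1,1,1,1
10,4,1,1,1,1,1
10,2,2,2,1,1,1
9,5,1,1,1,1,1
9,4,2,1,1,1,1
9,2,2,2,2,1,1
8,6,1,1,1,1,1
8,5,2,1,1,1,1
8,4,2,2,1,1,1
8,2,2,2,2,2,1
…and 18 more, for 30 total.

30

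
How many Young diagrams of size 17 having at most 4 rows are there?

Systematic enumeration (by largest part, then next-largest, …) yields 72.

72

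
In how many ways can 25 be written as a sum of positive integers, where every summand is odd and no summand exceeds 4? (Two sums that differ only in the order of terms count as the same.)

Listing the qualifying partitions of 25:
3, 3, 3, 3, 3, 3, 3, 3, 1
3, 3, 3, 3, 3, 3, 3, 1, 1, 1, 1
3, 3, 3, 3, 3, 3, 1, 1, 1, 1, 1, 1, 1
3, 3, 3, 3, 3, 1, 1, 1, 1, 1, 1, 1, 1, 1, 1
3, 3, 3, 3, 1, 1, 1, 1, 1, 1, 1, 1, 1, 1, 1, 1, 1
3, 3, 3, 1, 1, 1, 1, 1, 1, 1, 1, 1, 1, 1, 1, 1, 1, 1, 1
3, 3, 1, 1, 1, 1, 1, 1, 1, 1, 1, 1, 1, 1, 1, 1, 1, 1, 1, 1, 1
3, 1, 1, 1, 1, 1, 1, 1, 1, 1, 1, 1, 1, 1, 1, 1, 1, 1, 1, 1, 1, 1, 1
1, 1, 1, 1, 1, 1, 1, 1, 1, 1, 1, 1, 1, 1, 1, 1, 1, 1, 1, 1, 1, 1, 1, 1, 1

9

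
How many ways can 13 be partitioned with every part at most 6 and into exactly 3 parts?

5

The partitions of 13 that satisfy the conditions:
6 + 6 + 1
6 + 5 + 2
6 + 4 + 3
5 + 5 + 3
5 + 4 + 4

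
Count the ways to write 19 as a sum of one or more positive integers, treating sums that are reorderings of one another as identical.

490

There are 490 such partitions.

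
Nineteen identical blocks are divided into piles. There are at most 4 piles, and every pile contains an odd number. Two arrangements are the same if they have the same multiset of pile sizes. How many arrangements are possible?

Enumerating:
19
1,1,17
1,3,15
1,5,13
3,3,13
1,7,11
3,5,11
1,9,9
3,7,9
5,5,9
5,7,7
Counting gives 11.

11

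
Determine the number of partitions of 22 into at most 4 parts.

Enumerating by decreasing first part gives 136 partitions in all.

136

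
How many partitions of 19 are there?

490

Direct enumeration gives 490 partitions.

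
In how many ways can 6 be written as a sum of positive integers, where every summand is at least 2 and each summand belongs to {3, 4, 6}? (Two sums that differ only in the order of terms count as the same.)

Enumerating:
6
3 + 3

2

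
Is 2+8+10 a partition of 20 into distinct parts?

Yes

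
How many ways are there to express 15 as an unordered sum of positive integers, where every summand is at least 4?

Listing the qualifying partitions of 15:
15
11+4
10+5
9+6
8+7
7+4+4
6+5+4
5+5+5
That's 8 in total.

8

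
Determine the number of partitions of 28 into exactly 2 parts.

14

The partitions of 28 that satisfy the conditions:
27,1
26,2
25,3
24,4
23,5
22,6
21,7
20,8
19,9
18,10
17,11
16,12
15,13
14,14
That's 14 in total.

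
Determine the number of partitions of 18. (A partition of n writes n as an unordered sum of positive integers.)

385

There are 385 such partitions.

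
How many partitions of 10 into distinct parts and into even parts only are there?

Listing the qualifying partitions of 10:
10
2,8
4,6
That's 3 in total.

3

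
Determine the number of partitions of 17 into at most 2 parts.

Enumerating:
17
16,1
15,2
14,3
13,4
12,5
11,6
10,7
9,8

9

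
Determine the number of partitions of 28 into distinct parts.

Direct enumeration gives 222 partitions.

222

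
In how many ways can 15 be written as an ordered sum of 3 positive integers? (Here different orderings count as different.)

91

By stars and bars with positive parts, the count is C(14,2) = 91.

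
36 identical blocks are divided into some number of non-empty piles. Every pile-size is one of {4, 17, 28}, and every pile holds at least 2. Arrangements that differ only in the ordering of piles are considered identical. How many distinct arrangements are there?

The partitions of 36 that satisfy the conditions:
28+4+4
4+4+4+4+4+4+4+4+4

2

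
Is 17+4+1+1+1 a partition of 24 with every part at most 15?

The parts sum to 24, and the condition 'no summand exceeds 15' is violated.

No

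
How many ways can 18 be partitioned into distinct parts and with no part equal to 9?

39

There are too many to list fully; the first 12 (by largest part) are:
18
1, 17
2, 16
3, 15
1, 2, 15
4, 14
1, 3, 14
5, 13
1, 4, 13
2, 3, 13
6, 12
1, 5, 12
…and 27 more, for 39 total.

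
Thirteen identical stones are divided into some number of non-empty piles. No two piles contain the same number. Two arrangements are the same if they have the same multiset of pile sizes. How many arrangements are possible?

18

They are:
13
12,1
11,2
10,3
10,2,1
9,4
9,3,1
8,5
8,4,1
8,3,2
7,6
7,5,1
7,4,2
7,3,2,1
6,5,2
6,4,3
6,4,2,1
5,4,3,1
That's 18 in total.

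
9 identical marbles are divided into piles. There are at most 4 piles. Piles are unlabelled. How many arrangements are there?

The partitions of 9 that satisfy the conditions:
9
8 + 1
7 + 2
7 + 1 + 1
6 + 3
6 + 2 + 1
6 + 1 + 1 + 1
5 + 4
5 + 3 + 1
5 + 2 + 2
5 + 2 + 1 + 1
4 + 4 + 1
4 + 3 + 2
4 + 3 + 1 + 1
4 + 2 + 2 + 1
3 + 3 + 3
3 + 3 + 2 + 1
3 + 2 + 2 + 2

18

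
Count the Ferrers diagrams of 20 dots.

627

A full systematic count gives 627.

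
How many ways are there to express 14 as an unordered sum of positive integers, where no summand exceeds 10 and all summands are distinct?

17

The partitions of 14 that satisfy the conditions:
10 + 4
10 + 3 + 1
9 + 5
9 + 4 + 1
9 + 3 + 2
8 + 6
8 + 5 + 1
8 + 4 + 2
8 + 3 + 2 + 1
7 + 6 + 1
7 + 5 + 2
7 + 4 + 3
7 + 4 + 2 + 1
6 + 5 + 3
6 + 5 + 2 + 1
6 + 4 + 3 + 1
5 + 4 + 3 + 2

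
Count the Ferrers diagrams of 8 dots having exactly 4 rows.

5

Listing the qualifying partitions of 8:
5+1+1+1
4+2+1+1
3+3+1+1
3+2+2+1
2+2+2+2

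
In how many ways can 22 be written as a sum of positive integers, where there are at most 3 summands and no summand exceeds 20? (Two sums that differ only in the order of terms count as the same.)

50

A partial list (first 12 by largest part):
20+2
20+1+1
19+3
19+2+1
18+4
18+3+1
18+2+2
17+5
17+4+1
17+3+2
16+6
16+5+1
…and 38 more, for 50 total.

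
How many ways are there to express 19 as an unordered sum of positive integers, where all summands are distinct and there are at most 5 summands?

54

There are too many to list fully; the first 12 (by largest part) are:
19
18,1
17,2
16,3
16,2,1
15,4
15,3,1
14,5
14,4,1
14,3,2
13,6
13,5,1
…and 42 more, for 54 total.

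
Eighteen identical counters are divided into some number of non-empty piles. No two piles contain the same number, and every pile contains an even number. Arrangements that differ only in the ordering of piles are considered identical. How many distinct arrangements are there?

They are:
18
16, 2
14, 4
12, 6
12, 4, 2
10, 8
10, 6, 2
8, 6, 4
Counting gives 8.

8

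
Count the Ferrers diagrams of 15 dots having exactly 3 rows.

19

They are:
13 + 1 + 1
12 + 2 + 1
11 + 3 + 1
11 + 2 + 2
10 + 4 + 1
10 + 3 + 2
9 + 5 + 1
9 + 4 + 2
9 + 3 + 3
8 + 6 + 1
8 + 5 + 2
8 + 4 + 3
7 + 7 + 1
7 + 6 + 2
7 + 5 + 3
7 + 4 + 4
6 + 6 + 3
6 + 5 + 4
5 + 5 + 5
Counting gives 19.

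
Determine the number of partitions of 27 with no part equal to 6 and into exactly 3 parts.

51

There are too many to list fully; the first 12 (by largest part) are:
25, 1, 1
24, 2, 1
23, 3, 1
23, 2, 2
22, 4, 1
22, 3, 2
21, 5, 1
21, 4, 2
21, 3, 3
20, 5, 2
20, 4, 3
19, 7, 1
…and 39 more, for 51 total.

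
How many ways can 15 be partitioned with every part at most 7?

Enumerating by decreasing first part gives 131 partitions in all.

131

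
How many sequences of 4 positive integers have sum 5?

Place 3 bars in the 4 internal gaps of a row of 5 dots: C(4,3) = 4.

4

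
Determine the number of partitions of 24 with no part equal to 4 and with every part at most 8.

485

There are 485 such partitions.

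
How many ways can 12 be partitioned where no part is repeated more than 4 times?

60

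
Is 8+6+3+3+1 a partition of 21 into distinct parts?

No

The parts sum to 21, and the condition 'all summands are distinct' is violated.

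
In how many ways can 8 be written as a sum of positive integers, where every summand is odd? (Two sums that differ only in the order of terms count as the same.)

Enumerating:
7+1
5+3
5+1+1+1
3+3+1+1
3+1+1+1+1+1
1+1+1+1+1+1+1+1
That's 6 in total.

6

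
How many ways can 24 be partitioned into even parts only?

77

There are 77 such partitions.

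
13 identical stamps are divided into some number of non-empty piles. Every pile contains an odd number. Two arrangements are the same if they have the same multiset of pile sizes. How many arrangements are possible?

18

Listing the qualifying partitions of 13:
13
11, 1, 1
9, 3, 1
9, 1, 1, 1, 1
7, 5, 1
7, 3, 3
7, 3, 1, 1, 1
7, 1, 1, 1, 1, 1, 1
5, 5, 3
5, 5, 1, 1, 1
5, 3, 3, 1, 1
5, 3, 1, 1, 1, 1, 1
5, 1, 1, 1, 1, 1, 1, 1, 1
3, 3, 3, 3, 1
3, 3, 3, 1, 1, 1, 1
3, 3, 1, 1, 1, 1, 1, 1, 1
3, 1, 1, 1, 1, 1, 1, 1, 1, 1, 1
1, 1, 1, 1, 1, 1, 1, 1, 1, 1, 1, 1, 1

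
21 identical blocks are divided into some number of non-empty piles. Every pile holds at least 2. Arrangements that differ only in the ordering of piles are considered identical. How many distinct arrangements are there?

Systematic enumeration (by largest part, then next-largest, …) yields 165.

165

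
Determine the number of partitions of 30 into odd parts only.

296

Direct enumeration gives 296 partitions.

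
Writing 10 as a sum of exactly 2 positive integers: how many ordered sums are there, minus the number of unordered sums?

4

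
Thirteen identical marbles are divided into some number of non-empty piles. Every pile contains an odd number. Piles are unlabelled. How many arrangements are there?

18

Enumerating:
13
11, 1, 1
9, 3, 1
9, 1, 1, 1, 1
7, 5, 1
7, 3, 3
7, 3, 1, 1, 1
7, 1, 1, 1, 1, 1, 1
5, 5, 3
5, 5, 1, 1, 1
5, 3, 3, 1, 1
5, 3, 1, 1, 1, 1, 1
5, 1, 1, 1, 1, 1, 1, 1, 1
3, 3, 3, 3, 1
3, 3, 3, 1, 1, 1, 1
3, 3, 1, 1, 1, 1, 1, 1, 1
3, 1, 1, 1, 1, 1, 1, 1, 1, 1, 1
1, 1, 1, 1, 1, 1, 1, 1, 1, 1, 1, 1, 1
That's 18 in total.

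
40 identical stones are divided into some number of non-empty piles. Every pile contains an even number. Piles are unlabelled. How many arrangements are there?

There are 627 such partitions.

627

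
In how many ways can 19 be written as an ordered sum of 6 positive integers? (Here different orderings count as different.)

8568

A composition of 19 into 6 positive parts is chosen by placing 5 dividers among the 18 gaps between 19 units: C(18,5) = 8568.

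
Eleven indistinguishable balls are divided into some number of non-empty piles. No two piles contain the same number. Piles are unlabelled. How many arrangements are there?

Enumerating:
11
1+10
2+9
3+8
1+2+8
4+7
1+3+7
5+6
1+4+6
2+3+6
2+4+5
1+2+3+5

12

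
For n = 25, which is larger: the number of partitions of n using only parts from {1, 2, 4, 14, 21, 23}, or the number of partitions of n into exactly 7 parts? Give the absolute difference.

Partitions of 25 using only parts from {1, 2, 4, 14, 21, 23}: 67.
Partitions of 25 into exactly 7 parts: 248.
|67 − 248| = 181.

181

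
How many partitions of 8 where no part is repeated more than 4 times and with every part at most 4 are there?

12

The partitions of 8 that satisfy the conditions:
4+4
4+3+1
4+2+2
4+2+1+1
4+1+1+1+1
3+3+2
3+3+1+1
3+2+2+1
3+2+1+1+1
2+2+2+2
2+2+2+1+1
2+2+1+1+1+1
That's 12 in total.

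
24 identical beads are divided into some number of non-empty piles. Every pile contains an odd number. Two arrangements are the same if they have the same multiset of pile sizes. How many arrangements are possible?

122

There are 122 such partitions.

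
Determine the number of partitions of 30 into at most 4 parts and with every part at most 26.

Counting exhaustively, 290 partitions satisfy the conditions.

290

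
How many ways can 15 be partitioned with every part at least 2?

A partial list (first 12 by largest part):
15
13 + 2
12 + 3
11 + 4
11 + 2 + 2
10 + 5
10 + 3 + 2
9 + 6
9 + 4 + 2
9 + 3 + 3
9 + 2 + 2 + 2
8 + 7
…and 29 more, for 41 total.

41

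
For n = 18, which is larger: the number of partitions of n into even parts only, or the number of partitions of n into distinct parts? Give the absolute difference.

Partitions of 18 into even parts only: 30.
Partitions of 18 into distinct parts: 46.
|30 − 46| = 16.

16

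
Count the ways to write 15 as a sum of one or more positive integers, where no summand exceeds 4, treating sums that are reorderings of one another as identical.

A partial list (first 12 by largest part):
4 + 4 + 4 + 3
4 + 4 + 4 + 2 + 1
4 + 4 + 4 + 1 + 1 + 1
4 + 4 + 3 + 3 + 1
4 + 4 + 3 + 2 + 2
4 + 4 + 3 + 2 + 1 + 1
4 + 4 + 3 + 1 + 1 + 1 + 1
4 + 4 + 2 + 2 + 2 + 1
4 + 4 + 2 + 2 + 1 + 1 + 1
4 + 4 + 2 + 1 + 1 + 1 + 1 + 1
4 + 4 + 1 + 1 + 1 + 1 + 1 + 1 + 1
4 + 3 + 3 + 3 + 2
…and 42 more, for 54 total.

54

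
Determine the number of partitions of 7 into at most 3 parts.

8

The partitions of 7 that satisfy the conditions:
7
1, 6
2, 5
1, 1, 5
3, 4
1, 2, 4
1, 3, 3
2, 2, 3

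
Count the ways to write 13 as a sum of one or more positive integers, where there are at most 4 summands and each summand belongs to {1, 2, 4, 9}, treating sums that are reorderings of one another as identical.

They are:
9 + 4
9 + 2 + 2
9 + 2 + 1 + 1
4 + 4 + 4 + 1
Counting gives 4.

4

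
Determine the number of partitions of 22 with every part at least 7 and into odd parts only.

3

The partitions of 22 that satisfy the conditions:
15, 7
13, 9
11, 11
Counting gives 3.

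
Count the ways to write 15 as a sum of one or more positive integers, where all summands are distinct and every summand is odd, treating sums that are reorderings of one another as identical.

4

They are:
15
11 + 3 + 1
9 + 5 + 1
7 + 5 + 3
Counting gives 4.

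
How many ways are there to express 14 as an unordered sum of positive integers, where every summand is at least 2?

34

A partial list (first 12 by largest part):
14
12+2
11+3
10+4
10+2+2
9+5
9+3+2
8+6
8+4+2
8+3+3
8+2+2+2
7+7
…and 22 more, for 34 total.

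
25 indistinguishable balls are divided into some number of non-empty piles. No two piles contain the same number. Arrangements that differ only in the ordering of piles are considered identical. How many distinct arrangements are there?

Enumerating by decreasing first part gives 142 partitions in all.

142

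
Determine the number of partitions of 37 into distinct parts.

760

Enumerating by decreasing first part gives 760 partitions in all.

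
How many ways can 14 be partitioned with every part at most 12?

Counting exhaustively, 133 partitions satisfy the conditions.

133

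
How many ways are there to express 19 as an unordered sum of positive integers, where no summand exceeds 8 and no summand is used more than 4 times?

A full systematic count gives 207.

207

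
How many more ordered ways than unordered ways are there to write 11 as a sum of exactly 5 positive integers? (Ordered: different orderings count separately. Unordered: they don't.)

Compositions: C(10,4) = 210.
Unordered (partitions into 5 parts): 10.
Difference: 210 − 10 = 200.

200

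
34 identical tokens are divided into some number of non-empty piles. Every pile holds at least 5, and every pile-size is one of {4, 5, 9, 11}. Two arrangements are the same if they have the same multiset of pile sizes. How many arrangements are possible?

Listing the qualifying partitions of 34:
5+9+9+11
5+5+5+5+5+9
That's 2 in total.

2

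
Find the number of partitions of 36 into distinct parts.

Enumerating by decreasing first part gives 668 partitions in all.

668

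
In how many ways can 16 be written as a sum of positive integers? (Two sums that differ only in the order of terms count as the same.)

231

Systematic enumeration (by largest part, then next-largest, …) yields 231.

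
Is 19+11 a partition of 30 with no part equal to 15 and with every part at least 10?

The parts sum to 30, and the condition 'no summand equals 15' holds; the condition 'every summand is at least 10' holds.

Yes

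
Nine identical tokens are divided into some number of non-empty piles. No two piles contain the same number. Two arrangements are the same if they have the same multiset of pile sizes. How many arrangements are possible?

Enumerating:
9
1 + 8
2 + 7
3 + 6
1 + 2 + 6
4 + 5
1 + 3 + 5
2 + 3 + 4
Counting gives 8.

8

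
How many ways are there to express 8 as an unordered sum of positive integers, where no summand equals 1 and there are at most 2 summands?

4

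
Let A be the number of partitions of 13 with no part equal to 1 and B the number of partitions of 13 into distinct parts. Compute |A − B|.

6

Partitions of 13 with no part equal to 1: 24.
Partitions of 13 into distinct parts: 18.
|24 − 18| = 6.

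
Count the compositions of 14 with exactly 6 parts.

Equivalently, choose which 5 of the 13 gaps become plus signs: C(13,5) = 1287.

1287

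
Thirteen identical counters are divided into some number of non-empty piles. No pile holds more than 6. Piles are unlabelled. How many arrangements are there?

71

Enumerating by decreasing first part gives 71 partitions in all.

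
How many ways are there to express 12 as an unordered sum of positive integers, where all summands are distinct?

The partitions of 12 that satisfy the conditions:
12
11+1
10+2
9+3
9+2+1
8+4
8+3+1
7+5
7+4+1
7+3+2
6+5+1
6+4+2
6+3+2+1
5+4+3
5+4+2+1
That's 15 in total.

15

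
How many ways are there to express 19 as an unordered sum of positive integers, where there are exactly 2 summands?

They are:
18 + 1
17 + 2
16 + 3
15 + 4
14 + 5
13 + 6
12 + 7
11 + 8
10 + 9

9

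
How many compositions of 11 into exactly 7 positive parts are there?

Equivalently, choose which 6 of the 10 gaps become plus signs: C(10,6) = 210.

210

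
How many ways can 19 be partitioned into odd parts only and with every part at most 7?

30

There are too many to list fully; the first 12 (by largest part) are:
7, 7, 5
7, 7, 3, 1, 1
7, 7, 1, 1, 1, 1, 1
7, 5, 5, 1, 1
7, 5, 3, 3, 1
7, 5, 3, 1, 1, 1, 1
7, 5, 1, 1, 1, 1, 1, 1, 1
7, 3, 3, 3, 3
7, 3, 3, 3, 1, 1, 1
7, 3, 3, 1, 1, 1, 1, 1, 1
7, 3, 1, 1, 1, 1, 1, 1, 1, 1, 1
7, 1, 1, 1, 1, 1, 1, 1, 1, 1, 1, 1, 1
…and 18 more, for 30 total.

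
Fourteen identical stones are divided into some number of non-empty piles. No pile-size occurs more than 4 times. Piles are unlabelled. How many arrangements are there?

100

Systematic enumeration (by largest part, then next-largest, …) yields 100.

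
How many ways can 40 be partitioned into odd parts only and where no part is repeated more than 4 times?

Systematic enumeration (by largest part, then next-largest, …) yields 432.

432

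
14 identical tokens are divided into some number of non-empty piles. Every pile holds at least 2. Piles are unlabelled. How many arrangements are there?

34

There are too many to list fully; the first 12 (by largest part) are:
14
2+12
3+11
4+10
2+2+10
5+9
2+3+9
6+8
2+4+8
3+3+8
2+2+2+8
7+7
…and 22 more, for 34 total.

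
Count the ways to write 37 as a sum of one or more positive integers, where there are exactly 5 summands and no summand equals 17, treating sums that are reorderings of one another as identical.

767

Direct enumeration gives 767 partitions.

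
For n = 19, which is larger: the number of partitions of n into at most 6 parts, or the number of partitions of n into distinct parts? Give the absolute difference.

181

Partitions of 19 into at most 6 parts: 235.
Partitions of 19 into distinct parts: 54.
|235 − 54| = 181.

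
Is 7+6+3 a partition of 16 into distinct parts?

Yes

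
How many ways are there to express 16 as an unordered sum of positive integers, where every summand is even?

They are:
16
2, 14
4, 12
2, 2, 12
6, 10
2, 4, 10
2, 2, 2, 10
8, 8
2, 6, 8
4, 4, 8
2, 2, 4, 8
2, 2, 2, 2, 8
4, 6, 6
2, 2, 6, 6
2, 4, 4, 6
2, 2, 2, 4, 6
2, 2, 2, 2, 2, 6
4, 4, 4, 4
2, 2, 4, 4, 4
2, 2, 2, 2, 4, 4
2, 2, 2, 2, 2, 2, 4
2, 2, 2, 2, 2, 2, 2, 2
That's 22 in total.

22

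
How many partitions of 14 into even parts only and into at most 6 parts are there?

14

Enumerating:
14
12+2
10+4
10+2+2
8+6
8+4+2
8+2+2+2
6+6+2
6+4+4
6+4+2+2
6+2+2+2+2
4+4+4+2
4+4+2+2+2
4+2+2+2+2+2
That's 14 in total.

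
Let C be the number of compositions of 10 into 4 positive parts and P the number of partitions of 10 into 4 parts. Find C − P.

Ordered (compositions into 4 parts): C(9,3) = 84.
Unordered (partitions into 4 parts): 9.
Difference: 84 − 9 = 75.

75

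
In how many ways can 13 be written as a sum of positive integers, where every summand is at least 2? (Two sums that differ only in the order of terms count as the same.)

The partitions of 13 that satisfy the conditions:
13
2+11
3+10
4+9
2+2+9
5+8
2+3+8
6+7
2+4+7
3+3+7
2+2+2+7
2+5+6
3+4+6
2+2+3+6
3+5+5
4+4+5
2+2+4+5
2+3+3+5
2+2+2+2+5
2+3+4+4
3+3+3+4
2+2+2+3+4
2+2+3+3+3
2+2+2+2+2+3

24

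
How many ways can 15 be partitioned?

Direct enumeration gives 176 partitions.

176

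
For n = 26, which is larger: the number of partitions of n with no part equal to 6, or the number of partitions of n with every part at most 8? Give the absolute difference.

512

Partitions of 26 with no part equal to 6: 1809.
Partitions of 26 with every part at most 8: 1297.
|1809 − 1297| = 512.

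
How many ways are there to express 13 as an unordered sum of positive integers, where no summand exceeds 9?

Systematic enumeration (by largest part, then next-largest, …) yields 94.

94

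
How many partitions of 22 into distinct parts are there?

Enumerating by decreasing first part gives 89 partitions in all.

89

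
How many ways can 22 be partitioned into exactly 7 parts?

Enumerating by decreasing first part gives 131 partitions in all.

131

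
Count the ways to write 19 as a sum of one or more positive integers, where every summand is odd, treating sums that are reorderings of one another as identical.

There are too many to list fully; the first 12 (by largest part) are:
19
17,1,1
15,3,1
15,1,1,1,1
13,5,1
13,3,3
13,3,1,1,1
13,1,1,1,1,1,1
11,7,1
11,5,3
11,5,1,1,1
11,3,3,1,1
…and 42 more, for 54 total.

54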